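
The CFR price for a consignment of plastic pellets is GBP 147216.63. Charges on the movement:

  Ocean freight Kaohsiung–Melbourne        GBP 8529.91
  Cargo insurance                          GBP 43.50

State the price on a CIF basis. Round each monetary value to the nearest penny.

Not relevant to the conversion: freight — on the seller under both CFR and CIF; already in the CFR price and stays in the CIF price.
From CFR to CIF, the seller additionally bears: insurance.
CIF price = 147216.63 + 43.50 = 147260.13

CIF price: GBP 147260.13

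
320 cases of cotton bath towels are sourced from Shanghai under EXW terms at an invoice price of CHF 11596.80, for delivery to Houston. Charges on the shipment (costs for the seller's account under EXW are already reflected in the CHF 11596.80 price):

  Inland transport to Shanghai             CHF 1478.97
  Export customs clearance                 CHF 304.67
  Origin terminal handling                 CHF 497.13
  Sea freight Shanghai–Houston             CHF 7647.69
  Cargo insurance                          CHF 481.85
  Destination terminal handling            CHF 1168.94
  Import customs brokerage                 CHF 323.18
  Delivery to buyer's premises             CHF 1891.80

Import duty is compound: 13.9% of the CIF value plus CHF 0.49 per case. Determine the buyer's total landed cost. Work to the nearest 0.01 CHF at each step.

EXW: the seller makes goods available at their premises; the buyer bears all onward costs.
CIF value = EXW price + inland to port + export clearance + origin terminal + freight + insurance = 11596.80 + 1478.97 + 304.67 + 497.13 + 7647.69 + 481.85 = 22007.11
Ad valorem component: 22007.11 × 13.9% = 3058.99
Specific component: 320 × 0.49 = 156.80
Import duty = 3058.99 + 156.80 = 3215.79
Buyer bears: inland to port 1478.97 + export clearance 304.67 + origin terminal 497.13 + freight 7647.69 + insurance 481.85 + destination terminal 1168.94 + brokerage 323.18 + delivery 1891.80 + duty 3215.79 = 17010.02
Landed cost = invoice 11596.80 + 17010.02 = 28606.82

Total landed cost: CHF 28606.82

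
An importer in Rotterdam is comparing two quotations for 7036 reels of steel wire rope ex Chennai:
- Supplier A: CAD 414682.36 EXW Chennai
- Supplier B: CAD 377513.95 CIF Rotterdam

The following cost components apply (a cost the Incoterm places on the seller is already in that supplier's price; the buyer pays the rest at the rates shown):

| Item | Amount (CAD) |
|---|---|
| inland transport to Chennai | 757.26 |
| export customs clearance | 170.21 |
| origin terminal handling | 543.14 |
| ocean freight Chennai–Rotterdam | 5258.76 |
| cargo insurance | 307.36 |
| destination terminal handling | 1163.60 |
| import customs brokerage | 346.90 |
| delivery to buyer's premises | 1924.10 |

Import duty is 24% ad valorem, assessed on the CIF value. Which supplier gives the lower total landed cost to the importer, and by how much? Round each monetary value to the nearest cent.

Supplier A (EXW):
CIF value = EXW price + inland to port + export clearance + origin terminal + freight + insurance = 414682.36 + 757.26 + 170.21 + 543.14 + 5258.76 + 307.36 = 421719.09
Import duty = 421719.09 × 24% = 101212.58
Buyer bears (A): 757.26 + 170.21 + 543.14 + 5258.76 + 307.36 + 1163.60 + 346.90 + 1924.10 = 10471.33
Landed cost (A) = invoice 414682.36 + 10471.33 + duty 101212.58 = 526366.27
Supplier B (CIF):
The CIF price already equals the CIF value: 377513.95
Import duty = 377513.95 × 24% = 90603.35
Buyer bears (B): 1163.60 + 346.90 + 1924.10 = 3434.60
Landed cost (B) = invoice 377513.95 + 3434.60 + duty 90603.35 = 471551.90
Difference = |526366.27 − 471551.90| = 54814.37

Supplier B is cheaper by CAD 54814.37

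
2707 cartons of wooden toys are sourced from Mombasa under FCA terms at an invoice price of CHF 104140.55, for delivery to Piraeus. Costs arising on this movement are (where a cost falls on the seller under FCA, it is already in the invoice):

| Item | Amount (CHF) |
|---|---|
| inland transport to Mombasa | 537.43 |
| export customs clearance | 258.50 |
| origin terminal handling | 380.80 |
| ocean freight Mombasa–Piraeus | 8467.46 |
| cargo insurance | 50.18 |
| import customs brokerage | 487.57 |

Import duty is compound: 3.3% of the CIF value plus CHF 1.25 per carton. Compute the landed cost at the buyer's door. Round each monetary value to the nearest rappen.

FCA: the seller delivers export-cleared goods to the carrier; the buyer bears costs from that point.
Already in the invoice (seller's account under FCA): inland to port, export clearance — exclude.
CIF value = FCA price + origin terminal + freight + insurance = 104140.55 + 380.80 + 8467.46 + 50.18 = 113038.99
Ad valorem component: 113038.99 × 3.3% = 3730.29
Specific component: 2707 × 1.25 = 3383.75
Import duty = 3730.29 + 3383.75 = 7114.04
Buyer bears: origin terminal 380.80 + freight 8467.46 + insurance 50.18 + brokerage 487.57 + duty 7114.04 = 16500.05
Landed cost = invoice 104140.55 + 16500.05 = 120640.60

Total landed cost: CHF 120640.60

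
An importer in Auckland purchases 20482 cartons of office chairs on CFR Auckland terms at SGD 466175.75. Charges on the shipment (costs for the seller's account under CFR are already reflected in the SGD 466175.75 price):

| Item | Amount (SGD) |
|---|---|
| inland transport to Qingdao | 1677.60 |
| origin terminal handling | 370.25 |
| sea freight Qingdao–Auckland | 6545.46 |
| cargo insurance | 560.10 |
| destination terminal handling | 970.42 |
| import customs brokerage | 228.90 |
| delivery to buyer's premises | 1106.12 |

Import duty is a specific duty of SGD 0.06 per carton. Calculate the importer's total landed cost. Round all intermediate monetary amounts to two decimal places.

CFR: the seller pays costs through ocean freight to the destination port, but not insurance.
Already in the invoice (seller's account under CFR): inland to port, origin terminal, freight — exclude.
CIF value = CFR price + insurance = 466175.75 + 560.10 = 466735.85
Import duty = 20482 × 0.06 = 1228.92
Buyer bears: insurance 560.10 + destination terminal 970.42 + brokerage 228.90 + delivery 1106.12 + duty 1228.92 = 4094.46
Landed cost = invoice 466175.75 + 4094.46 = 470270.21

Total landed cost: SGD 470270.21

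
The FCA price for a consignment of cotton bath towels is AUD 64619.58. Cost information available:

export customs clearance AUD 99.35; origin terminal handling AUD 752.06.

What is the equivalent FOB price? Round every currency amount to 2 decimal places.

FOB price: AUD 65371.64

Not relevant to the conversion: export clearance — on the seller under both FCA and FOB; already in the FCA price and stays in the FOB price.
From FCA to FOB, the seller additionally bears: origin terminal.
FOB price = 64619.58 + 752.06 = 65371.64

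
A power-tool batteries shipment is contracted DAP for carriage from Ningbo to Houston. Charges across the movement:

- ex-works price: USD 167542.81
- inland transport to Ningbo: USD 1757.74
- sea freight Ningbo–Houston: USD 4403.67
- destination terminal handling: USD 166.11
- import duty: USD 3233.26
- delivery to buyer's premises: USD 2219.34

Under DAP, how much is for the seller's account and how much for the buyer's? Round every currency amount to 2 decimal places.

DAP: the seller bears all costs to the named destination except import duty and clearance.
Seller's account: goods 167542.81 + inland to port 1757.74 + freight 4403.67 + destination terminal 166.11 + delivery 2219.34 = 176089.67
Buyer's account: duty 3233.26 = 3233.26

Seller: USD 176089.67; buyer: USD 3233.26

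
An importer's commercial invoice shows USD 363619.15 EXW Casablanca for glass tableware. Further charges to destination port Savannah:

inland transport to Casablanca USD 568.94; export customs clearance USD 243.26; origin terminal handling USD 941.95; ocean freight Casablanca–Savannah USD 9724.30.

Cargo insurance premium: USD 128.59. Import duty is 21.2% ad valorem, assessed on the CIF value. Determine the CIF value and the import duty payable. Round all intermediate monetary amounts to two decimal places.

CIF = EXW price + pre-shipment costs + freight + insurance
CIF = 363619.15 + 568.94 + 243.26 + 941.95 + 9724.30 + 128.59 = 375226.19
Import duty = 375226.19 × 21.2% = 79547.95

CIF value: USD 375226.19; import duty: USD 79547.95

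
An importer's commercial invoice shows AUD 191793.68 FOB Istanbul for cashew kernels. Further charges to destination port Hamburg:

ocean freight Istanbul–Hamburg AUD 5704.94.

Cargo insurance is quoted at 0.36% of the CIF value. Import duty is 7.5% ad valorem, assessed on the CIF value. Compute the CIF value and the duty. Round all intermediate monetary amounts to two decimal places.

Let C be the CIF value. C = FOB price + freight + 0.36% × C
C − 0.36% × C = 191793.68 + 5704.94
0.9964 × C = 197498.62
C = 197498.62 / 0.9964 = 198212.18
Insurance premium = 0.36% × 198212.18 = 713.56
Import duty = 198212.18 × 7.5% = 14865.91

CIF value: AUD 198212.18; import duty: AUD 14865.91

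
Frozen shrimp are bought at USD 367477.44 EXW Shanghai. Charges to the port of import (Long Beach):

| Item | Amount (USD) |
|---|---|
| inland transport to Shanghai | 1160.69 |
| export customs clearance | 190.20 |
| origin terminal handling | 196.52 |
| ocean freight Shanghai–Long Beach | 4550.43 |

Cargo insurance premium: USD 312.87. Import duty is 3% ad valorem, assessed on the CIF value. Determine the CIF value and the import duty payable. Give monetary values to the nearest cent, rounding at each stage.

CIF value: USD 373888.15; import duty: USD 11216.64

CIF = EXW price + pre-shipment costs + freight + insurance
CIF = 367477.44 + 1160.69 + 190.20 + 196.52 + 4550.43 + 312.87 = 373888.15
Import duty = 373888.15 × 3% = 11216.64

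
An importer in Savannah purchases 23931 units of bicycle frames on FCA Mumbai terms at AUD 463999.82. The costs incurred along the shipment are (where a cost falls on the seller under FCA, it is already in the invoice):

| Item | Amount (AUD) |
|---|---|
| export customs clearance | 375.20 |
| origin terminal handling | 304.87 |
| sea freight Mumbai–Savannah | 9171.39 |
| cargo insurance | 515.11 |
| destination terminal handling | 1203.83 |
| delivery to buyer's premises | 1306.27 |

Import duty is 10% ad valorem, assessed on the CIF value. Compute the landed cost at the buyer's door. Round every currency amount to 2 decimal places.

Total landed cost: AUD 523900.41

FCA: the seller delivers export-cleared goods to the carrier; the buyer bears costs from that point.
Already in the invoice (seller's account under FCA): export clearance — exclude.
CIF value = FCA price + origin terminal + freight + insurance = 463999.82 + 304.87 + 9171.39 + 515.11 = 473991.19
Import duty = 473991.19 × 10% = 47399.12
Buyer bears: origin terminal 304.87 + freight 9171.39 + insurance 515.11 + destination terminal 1203.83 + delivery 1306.27 + duty 47399.12 = 59900.59
Landed cost = invoice 463999.82 + 59900.59 = 523900.41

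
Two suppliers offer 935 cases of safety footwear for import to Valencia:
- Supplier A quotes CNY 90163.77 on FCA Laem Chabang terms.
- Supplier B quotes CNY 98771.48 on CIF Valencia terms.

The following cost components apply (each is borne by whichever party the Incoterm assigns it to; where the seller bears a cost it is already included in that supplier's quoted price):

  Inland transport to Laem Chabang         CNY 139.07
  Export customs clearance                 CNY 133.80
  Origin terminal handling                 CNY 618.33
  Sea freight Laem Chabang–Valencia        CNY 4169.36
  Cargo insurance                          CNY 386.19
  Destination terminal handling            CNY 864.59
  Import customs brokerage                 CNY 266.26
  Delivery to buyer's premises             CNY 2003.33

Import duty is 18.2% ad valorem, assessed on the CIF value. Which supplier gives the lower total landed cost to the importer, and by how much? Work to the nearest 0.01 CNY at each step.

Supplier A is cheaper by CNY 4058.79

Supplier A (FCA):
CIF value = FCA price + origin terminal + freight + insurance = 90163.77 + 618.33 + 4169.36 + 386.19 = 95337.65
Import duty = 95337.65 × 18.2% = 17351.45
Buyer bears (A): 618.33 + 4169.36 + 386.19 + 864.59 + 266.26 + 2003.33 = 8308.06
Landed cost (A) = invoice 90163.77 + 8308.06 + duty 17351.45 = 115823.28
Supplier B (CIF):
The CIF price already equals the CIF value: 98771.48
Import duty = 98771.48 × 18.2% = 17976.41
Buyer bears (B): 864.59 + 266.26 + 2003.33 = 3134.18
Landed cost (B) = invoice 98771.48 + 3134.18 + duty 17976.41 = 119882.07
Difference = |115823.28 − 119882.07| = 4058.79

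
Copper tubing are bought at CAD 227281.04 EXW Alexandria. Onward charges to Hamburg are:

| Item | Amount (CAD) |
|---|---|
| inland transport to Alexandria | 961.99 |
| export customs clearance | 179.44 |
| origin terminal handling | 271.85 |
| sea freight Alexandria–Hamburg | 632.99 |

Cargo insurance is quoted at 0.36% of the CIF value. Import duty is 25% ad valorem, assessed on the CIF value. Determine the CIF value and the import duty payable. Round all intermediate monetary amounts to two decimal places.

CIF value: CAD 230155.87; import duty: CAD 57538.97

Let C be the CIF value. C = EXW price + pre-shipment costs + freight + 0.36% × C
C − 0.36% × C = 227281.04 + 961.99 + 179.44 + 271.85 + 632.99
0.9964 × C = 229327.31
C = 229327.31 / 0.9964 = 230155.87
Insurance premium = 0.36% × 230155.87 = 828.56
Import duty = 230155.87 × 25% = 57538.97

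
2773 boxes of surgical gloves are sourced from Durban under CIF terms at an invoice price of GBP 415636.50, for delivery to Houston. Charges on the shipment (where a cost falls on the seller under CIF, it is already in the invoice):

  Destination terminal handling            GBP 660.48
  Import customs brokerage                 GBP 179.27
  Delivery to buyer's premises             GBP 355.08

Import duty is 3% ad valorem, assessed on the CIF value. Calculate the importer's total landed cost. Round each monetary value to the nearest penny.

CIF: the seller pays costs through ocean freight and marine insurance to the destination port.
The CIF price already equals the CIF value: 415636.50
Import duty = 415636.50 × 3% = 12469.10
Buyer bears: destination terminal 660.48 + brokerage 179.27 + delivery 355.08 + duty 12469.10 = 13663.93
Landed cost = invoice 415636.50 + 13663.93 = 429300.43

Total landed cost: GBP 429300.43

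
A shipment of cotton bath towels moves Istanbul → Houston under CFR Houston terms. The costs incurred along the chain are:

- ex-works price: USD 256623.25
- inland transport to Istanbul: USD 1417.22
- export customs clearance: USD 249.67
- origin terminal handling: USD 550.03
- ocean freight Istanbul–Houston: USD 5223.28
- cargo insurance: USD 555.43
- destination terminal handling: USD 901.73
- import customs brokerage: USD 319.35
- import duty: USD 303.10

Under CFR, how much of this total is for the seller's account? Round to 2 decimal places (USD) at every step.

CFR: the seller pays costs through ocean freight to the destination port, but not insurance.
Seller's account: goods 256623.25 + inland to port 1417.22 + export clearance 249.67 + origin terminal 550.03 + freight 5223.28 = 264063.45
Buyer's account: insurance 555.43 + destination terminal 901.73 + brokerage 319.35 + duty 303.10 = 2079.61

Seller's account: USD 264063.45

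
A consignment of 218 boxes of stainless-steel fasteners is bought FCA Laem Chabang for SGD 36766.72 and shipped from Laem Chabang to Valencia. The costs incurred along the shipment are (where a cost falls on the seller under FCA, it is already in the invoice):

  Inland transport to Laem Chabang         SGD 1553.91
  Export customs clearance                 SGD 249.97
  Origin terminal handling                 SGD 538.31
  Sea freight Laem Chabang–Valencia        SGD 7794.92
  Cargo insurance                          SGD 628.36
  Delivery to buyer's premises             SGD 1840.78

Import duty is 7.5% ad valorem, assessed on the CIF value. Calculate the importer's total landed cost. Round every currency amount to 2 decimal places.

FCA: the seller delivers export-cleared goods to the carrier; the buyer bears costs from that point.
Already in the invoice (seller's account under FCA): inland to port, export clearance — exclude.
CIF value = FCA price + origin terminal + freight + insurance = 36766.72 + 538.31 + 7794.92 + 628.36 = 45728.31
Import duty = 45728.31 × 7.5% = 3429.62
Buyer bears: origin terminal 538.31 + freight 7794.92 + insurance 628.36 + delivery 1840.78 + duty 3429.62 = 14231.99
Landed cost = invoice 36766.72 + 14231.99 = 50998.71

Total landed cost: SGD 50998.71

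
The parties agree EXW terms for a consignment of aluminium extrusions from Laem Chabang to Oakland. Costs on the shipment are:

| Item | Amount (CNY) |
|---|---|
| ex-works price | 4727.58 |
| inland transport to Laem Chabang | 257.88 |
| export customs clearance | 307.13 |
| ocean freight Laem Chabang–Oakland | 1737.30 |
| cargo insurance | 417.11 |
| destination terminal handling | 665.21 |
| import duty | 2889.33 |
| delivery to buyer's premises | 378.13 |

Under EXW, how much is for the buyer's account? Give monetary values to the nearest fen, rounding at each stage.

Buyer's account: CNY 6652.09

EXW: the seller makes goods available at their premises; the buyer bears all onward costs.
Seller's account: goods 4727.58 = 4727.58
Buyer's account: inland to port 257.88 + export clearance 307.13 + freight 1737.30 + insurance 417.11 + destination terminal 665.21 + duty 2889.33 + delivery 378.13 = 6652.09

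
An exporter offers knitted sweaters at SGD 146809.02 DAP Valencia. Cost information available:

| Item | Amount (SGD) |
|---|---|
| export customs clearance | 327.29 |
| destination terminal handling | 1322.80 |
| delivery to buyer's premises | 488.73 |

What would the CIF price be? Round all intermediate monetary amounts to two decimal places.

CIF price: SGD 144997.49

Not relevant to the conversion: export clearance — on the seller under both DAP and CIF; already in the DAP price and stays in the CIF price.
From DAP to CIF, the seller no longer bears: destination terminal, delivery.
CIF price = 146809.02 − 1322.80 − 488.73 = 144997.49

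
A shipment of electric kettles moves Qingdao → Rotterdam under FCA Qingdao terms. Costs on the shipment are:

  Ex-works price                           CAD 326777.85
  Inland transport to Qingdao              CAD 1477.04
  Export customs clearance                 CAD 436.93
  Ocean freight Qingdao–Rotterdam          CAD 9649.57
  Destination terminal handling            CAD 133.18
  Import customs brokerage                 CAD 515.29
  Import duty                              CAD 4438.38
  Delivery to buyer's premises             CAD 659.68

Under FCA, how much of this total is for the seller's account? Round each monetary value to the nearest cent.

Seller's account: CAD 328691.82

FCA: the seller delivers export-cleared goods to the carrier; the buyer bears costs from that point.
Seller's account: goods 326777.85 + inland to port 1477.04 + export clearance 436.93 = 328691.82
Buyer's account: freight 9649.57 + destination terminal 133.18 + brokerage 515.29 + duty 4438.38 + delivery 659.68 = 15396.10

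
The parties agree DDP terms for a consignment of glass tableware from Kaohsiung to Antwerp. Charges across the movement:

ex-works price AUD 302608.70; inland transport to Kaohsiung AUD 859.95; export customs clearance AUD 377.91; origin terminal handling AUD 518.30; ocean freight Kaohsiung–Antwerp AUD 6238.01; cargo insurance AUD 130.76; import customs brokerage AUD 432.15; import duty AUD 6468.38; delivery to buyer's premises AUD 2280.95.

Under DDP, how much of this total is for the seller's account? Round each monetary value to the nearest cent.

DDP: the seller bears all costs including import duty.
Seller's account: goods 302608.70 + inland to port 859.95 + export clearance 377.91 + origin terminal 518.30 + freight 6238.01 + insurance 130.76 + brokerage 432.15 + duty 6468.38 + delivery 2280.95 = 319915.11
Buyer's account: 0.00

Seller's account: AUD 319915.11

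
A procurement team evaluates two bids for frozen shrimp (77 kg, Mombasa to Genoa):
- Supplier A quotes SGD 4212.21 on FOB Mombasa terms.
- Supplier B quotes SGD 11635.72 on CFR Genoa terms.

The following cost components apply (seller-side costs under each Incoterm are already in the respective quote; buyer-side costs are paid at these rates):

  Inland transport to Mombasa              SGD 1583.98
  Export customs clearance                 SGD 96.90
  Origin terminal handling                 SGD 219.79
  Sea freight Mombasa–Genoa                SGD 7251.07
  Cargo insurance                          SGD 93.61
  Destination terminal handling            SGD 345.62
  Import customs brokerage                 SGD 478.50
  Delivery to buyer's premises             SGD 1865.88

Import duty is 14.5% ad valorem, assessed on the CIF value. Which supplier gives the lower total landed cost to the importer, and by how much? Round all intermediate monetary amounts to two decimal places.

Supplier A is cheaper by SGD 197.44

Supplier A (FOB):
CIF value = FOB price + freight + insurance = 4212.21 + 7251.07 + 93.61 = 11556.89
Import duty = 11556.89 × 14.5% = 1675.75
Buyer bears (A): 7251.07 + 93.61 + 345.62 + 478.50 + 1865.88 = 10034.68
Landed cost (A) = invoice 4212.21 + 10034.68 + duty 1675.75 = 15922.64
Supplier B (CFR):
CIF value = CFR price + insurance = 11635.72 + 93.61 = 11729.33
Import duty = 11729.33 × 14.5% = 1700.75
Buyer bears (B): 93.61 + 345.62 + 478.50 + 1865.88 = 2783.61
Landed cost (B) = invoice 11635.72 + 2783.61 + duty 1700.75 = 16120.08
Difference = |15922.64 − 16120.08| = 197.44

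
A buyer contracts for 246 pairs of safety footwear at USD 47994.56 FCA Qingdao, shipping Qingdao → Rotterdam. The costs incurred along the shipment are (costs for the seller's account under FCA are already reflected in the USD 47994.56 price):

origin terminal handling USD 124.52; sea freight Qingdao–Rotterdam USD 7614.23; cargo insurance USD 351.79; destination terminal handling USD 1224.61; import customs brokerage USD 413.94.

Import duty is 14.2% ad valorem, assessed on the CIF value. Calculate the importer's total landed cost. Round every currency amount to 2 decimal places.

FCA: the seller delivers export-cleared goods to the carrier; the buyer bears costs from that point.
CIF value = FCA price + origin terminal + freight + insurance = 47994.56 + 124.52 + 7614.23 + 351.79 = 56085.10
Import duty = 56085.10 × 14.2% = 7964.08
Buyer bears: origin terminal 124.52 + freight 7614.23 + insurance 351.79 + destination terminal 1224.61 + brokerage 413.94 + duty 7964.08 = 17693.17
Landed cost = invoice 47994.56 + 17693.17 = 65687.73

Total landed cost: USD 65687.73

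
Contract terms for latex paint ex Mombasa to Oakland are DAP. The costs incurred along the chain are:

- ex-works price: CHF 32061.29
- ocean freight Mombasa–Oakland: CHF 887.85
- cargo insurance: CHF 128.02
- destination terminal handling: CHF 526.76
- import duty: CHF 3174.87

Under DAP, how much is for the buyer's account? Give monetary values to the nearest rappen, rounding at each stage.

DAP: the seller bears all costs to the named destination except import duty and clearance.
Seller's account: goods 32061.29 + freight 887.85 + insurance 128.02 + destination terminal 526.76 = 33603.92
Buyer's account: duty 3174.87 = 3174.87

Buyer's account: CHF 3174.87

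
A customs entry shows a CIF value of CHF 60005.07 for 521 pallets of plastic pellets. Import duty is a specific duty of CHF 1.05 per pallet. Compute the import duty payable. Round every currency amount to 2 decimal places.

Import duty = 521 × 1.05 = 547.05

Import duty: CHF 547.05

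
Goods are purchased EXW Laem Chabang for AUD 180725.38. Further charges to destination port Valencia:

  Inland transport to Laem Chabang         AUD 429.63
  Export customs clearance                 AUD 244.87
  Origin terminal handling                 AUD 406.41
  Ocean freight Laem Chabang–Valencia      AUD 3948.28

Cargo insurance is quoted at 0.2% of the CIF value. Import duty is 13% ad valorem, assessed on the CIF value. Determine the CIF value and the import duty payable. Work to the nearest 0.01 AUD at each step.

Let C be the CIF value. C = EXW price + pre-shipment costs + freight + 0.2% × C
C − 0.2% × C = 180725.38 + 429.63 + 244.87 + 406.41 + 3948.28
0.998 × C = 185754.57
C = 185754.57 / 0.998 = 186126.82
Insurance premium = 0.2% × 186126.82 = 372.25
Import duty = 186126.82 × 13% = 24196.49

CIF value: AUD 186126.82; import duty: AUD 24196.49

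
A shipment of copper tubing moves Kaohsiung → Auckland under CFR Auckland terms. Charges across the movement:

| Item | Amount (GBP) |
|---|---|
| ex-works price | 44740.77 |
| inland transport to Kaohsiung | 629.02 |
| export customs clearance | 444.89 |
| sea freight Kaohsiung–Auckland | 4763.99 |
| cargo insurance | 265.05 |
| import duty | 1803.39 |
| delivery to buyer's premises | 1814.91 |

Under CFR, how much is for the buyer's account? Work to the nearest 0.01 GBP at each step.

CFR: the seller pays costs through ocean freight to the destination port, but not insurance.
Seller's account: goods 44740.77 + inland to port 629.02 + export clearance 444.89 + freight 4763.99 = 50578.67
Buyer's account: insurance 265.05 + duty 1803.39 + delivery 1814.91 = 3883.35

Buyer's account: GBP 3883.35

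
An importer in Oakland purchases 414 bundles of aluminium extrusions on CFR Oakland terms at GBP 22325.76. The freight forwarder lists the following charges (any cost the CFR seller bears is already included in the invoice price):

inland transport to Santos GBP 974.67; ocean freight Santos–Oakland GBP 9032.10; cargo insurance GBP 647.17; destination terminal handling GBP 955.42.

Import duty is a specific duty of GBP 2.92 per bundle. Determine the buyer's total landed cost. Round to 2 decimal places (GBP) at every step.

CFR: the seller pays costs through ocean freight to the destination port, but not insurance.
Already in the invoice (seller's account under CFR): inland to port, freight — exclude.
CIF value = CFR price + insurance = 22325.76 + 647.17 = 22972.93
Import duty = 414 × 2.92 = 1208.88
Buyer bears: insurance 647.17 + destination terminal 955.42 + duty 1208.88 = 2811.47
Landed cost = invoice 22325.76 + 2811.47 = 25137.23

Total landed cost: GBP 25137.23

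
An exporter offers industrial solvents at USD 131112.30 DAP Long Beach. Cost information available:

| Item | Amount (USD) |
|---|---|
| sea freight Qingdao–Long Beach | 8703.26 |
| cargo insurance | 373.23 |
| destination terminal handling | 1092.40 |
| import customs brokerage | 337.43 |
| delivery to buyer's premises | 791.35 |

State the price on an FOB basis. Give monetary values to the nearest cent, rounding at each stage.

Not relevant to the conversion: brokerage — on the buyer under both terms; not part of either seller's price.
From DAP to FOB, the seller no longer bears: freight, insurance, destination terminal, delivery.
FOB price = 131112.30 − 8703.26 − 373.23 − 1092.40 − 791.35 = 120152.06

FOB price: USD 120152.06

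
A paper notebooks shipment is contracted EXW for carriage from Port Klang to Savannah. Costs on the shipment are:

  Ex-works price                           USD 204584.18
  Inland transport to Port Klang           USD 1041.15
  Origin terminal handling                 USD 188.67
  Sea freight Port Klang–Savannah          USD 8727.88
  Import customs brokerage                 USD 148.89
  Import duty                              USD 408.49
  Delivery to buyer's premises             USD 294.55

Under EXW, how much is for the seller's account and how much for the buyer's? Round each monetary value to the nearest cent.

EXW: the seller makes goods available at their premises; the buyer bears all onward costs.
Seller's account: goods 204584.18 = 204584.18
Buyer's account: inland to port 1041.15 + origin terminal 188.67 + freight 8727.88 + brokerage 148.89 + duty 408.49 + delivery 294.55 = 10809.63

Seller: USD 204584.18; buyer: USD 10809.63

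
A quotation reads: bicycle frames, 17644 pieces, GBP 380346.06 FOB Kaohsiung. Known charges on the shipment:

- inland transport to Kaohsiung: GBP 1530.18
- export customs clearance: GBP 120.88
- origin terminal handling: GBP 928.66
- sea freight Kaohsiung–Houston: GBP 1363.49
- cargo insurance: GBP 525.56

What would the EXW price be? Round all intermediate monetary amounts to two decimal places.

Not relevant to the conversion: insurance, freight — on the buyer under both terms; not part of either seller's price.
From FOB to EXW, the seller no longer bears: inland to port, export clearance, origin terminal.
EXW price = 380346.06 − 1530.18 − 120.88 − 928.66 = 377766.34

EXW price: GBP 377766.34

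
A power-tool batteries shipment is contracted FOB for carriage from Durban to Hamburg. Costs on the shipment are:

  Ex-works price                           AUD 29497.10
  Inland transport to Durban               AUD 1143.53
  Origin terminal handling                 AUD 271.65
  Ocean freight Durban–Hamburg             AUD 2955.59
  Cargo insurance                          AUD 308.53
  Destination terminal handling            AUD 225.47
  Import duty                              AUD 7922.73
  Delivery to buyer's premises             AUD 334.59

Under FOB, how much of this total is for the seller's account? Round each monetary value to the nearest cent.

Seller's account: AUD 30912.28

FOB: the seller bears costs until goods are on board at the origin port; the buyer bears freight, insurance and all costs thereafter.
Seller's account: goods 29497.10 + inland to port 1143.53 + origin terminal 271.65 = 30912.28
Buyer's account: freight 2955.59 + insurance 308.53 + destination terminal 225.47 + duty 7922.73 + delivery 334.59 = 11746.91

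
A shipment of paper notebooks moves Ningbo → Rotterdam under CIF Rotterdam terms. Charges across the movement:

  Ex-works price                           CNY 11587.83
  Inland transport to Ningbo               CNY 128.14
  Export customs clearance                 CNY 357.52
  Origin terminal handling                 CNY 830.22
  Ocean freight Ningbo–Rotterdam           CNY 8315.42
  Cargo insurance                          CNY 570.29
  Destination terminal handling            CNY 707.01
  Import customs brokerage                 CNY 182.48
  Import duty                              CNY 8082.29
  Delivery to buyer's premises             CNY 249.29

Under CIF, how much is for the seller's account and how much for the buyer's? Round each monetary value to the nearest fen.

CIF: the seller pays costs through ocean freight and marine insurance to the destination port.
Seller's account: goods 11587.83 + inland to port 128.14 + export clearance 357.52 + origin terminal 830.22 + freight 8315.42 + insurance 570.29 = 21789.42
Buyer's account: destination terminal 707.01 + brokerage 182.48 + duty 8082.29 + delivery 249.29 = 9221.07

Seller: CNY 21789.42; buyer: CNY 9221.07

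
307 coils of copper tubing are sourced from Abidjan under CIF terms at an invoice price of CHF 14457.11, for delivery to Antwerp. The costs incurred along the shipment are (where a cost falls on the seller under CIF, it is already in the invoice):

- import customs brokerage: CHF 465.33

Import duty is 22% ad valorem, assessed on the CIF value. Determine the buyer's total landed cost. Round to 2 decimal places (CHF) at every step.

Total landed cost: CHF 18103.00

CIF: the seller pays costs through ocean freight and marine insurance to the destination port.
The CIF price already equals the CIF value: 14457.11
Import duty = 14457.11 × 22% = 3180.56
Buyer bears: brokerage 465.33 + duty 3180.56 = 3645.89
Landed cost = invoice 14457.11 + 3645.89 = 18103.00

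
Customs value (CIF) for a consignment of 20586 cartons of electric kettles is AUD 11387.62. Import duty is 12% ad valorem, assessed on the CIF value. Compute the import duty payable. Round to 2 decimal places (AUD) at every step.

Import duty = 11387.62 × 12% = 1366.51

Import duty: AUD 1366.51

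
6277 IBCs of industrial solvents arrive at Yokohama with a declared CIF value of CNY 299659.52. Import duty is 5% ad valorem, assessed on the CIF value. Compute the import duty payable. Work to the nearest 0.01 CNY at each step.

Import duty = 299659.52 × 5% = 14982.98

Import duty: CNY 14982.98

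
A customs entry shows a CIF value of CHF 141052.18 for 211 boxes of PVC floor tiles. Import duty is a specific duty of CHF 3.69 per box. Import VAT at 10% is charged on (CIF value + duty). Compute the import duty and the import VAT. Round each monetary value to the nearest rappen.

Import duty = 211 × 3.69 = 778.59
VAT base = CIF + duty = 141052.18 + 778.59 = 141830.77
Import VAT = 141830.77 × 10% = 14183.08

Import duty: CHF 778.59; import VAT: CHF 14183.08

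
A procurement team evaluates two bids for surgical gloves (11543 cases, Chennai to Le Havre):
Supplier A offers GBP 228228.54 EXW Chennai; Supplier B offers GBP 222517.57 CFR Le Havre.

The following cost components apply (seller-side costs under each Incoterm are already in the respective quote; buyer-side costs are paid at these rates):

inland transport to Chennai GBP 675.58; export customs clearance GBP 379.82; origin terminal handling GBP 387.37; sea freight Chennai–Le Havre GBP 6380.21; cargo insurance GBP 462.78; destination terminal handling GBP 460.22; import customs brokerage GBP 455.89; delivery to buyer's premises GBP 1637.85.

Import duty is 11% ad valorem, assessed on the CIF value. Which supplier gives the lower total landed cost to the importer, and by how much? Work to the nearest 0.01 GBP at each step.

Supplier B is cheaper by GBP 15022.68

Supplier A (EXW):
CIF value = EXW price + inland to port + export clearance + origin terminal + freight + insurance = 228228.54 + 675.58 + 379.82 + 387.37 + 6380.21 + 462.78 = 236514.30
Import duty = 236514.30 × 11% = 26016.57
Buyer bears (A): 675.58 + 379.82 + 387.37 + 6380.21 + 462.78 + 460.22 + 455.89 + 1637.85 = 10839.72
Landed cost (A) = invoice 228228.54 + 10839.72 + duty 26016.57 = 265084.83
Supplier B (CFR):
CIF value = CFR price + insurance = 222517.57 + 462.78 = 222980.35
Import duty = 222980.35 × 11% = 24527.84
Buyer bears (B): 462.78 + 460.22 + 455.89 + 1637.85 = 3016.74
Landed cost (B) = invoice 222517.57 + 3016.74 + duty 24527.84 = 250062.15
Difference = |265084.83 − 250062.15| = 15022.68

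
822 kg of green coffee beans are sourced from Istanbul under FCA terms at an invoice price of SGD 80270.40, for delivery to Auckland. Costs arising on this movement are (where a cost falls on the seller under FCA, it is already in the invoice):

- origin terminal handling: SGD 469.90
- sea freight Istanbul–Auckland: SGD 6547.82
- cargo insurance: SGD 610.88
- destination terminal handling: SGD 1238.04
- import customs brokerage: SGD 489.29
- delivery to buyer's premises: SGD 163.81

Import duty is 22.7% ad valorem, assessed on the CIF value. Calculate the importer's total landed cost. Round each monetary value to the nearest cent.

Total landed cost: SGD 109743.21

FCA: the seller delivers export-cleared goods to the carrier; the buyer bears costs from that point.
CIF value = FCA price + origin terminal + freight + insurance = 80270.40 + 469.90 + 6547.82 + 610.88 = 87899.00
Import duty = 87899.00 × 22.7% = 19953.07
Buyer bears: origin terminal 469.90 + freight 6547.82 + insurance 610.88 + destination terminal 1238.04 + brokerage 489.29 + delivery 163.81 + duty 19953.07 = 29472.81
Landed cost = invoice 80270.40 + 29472.81 = 109743.21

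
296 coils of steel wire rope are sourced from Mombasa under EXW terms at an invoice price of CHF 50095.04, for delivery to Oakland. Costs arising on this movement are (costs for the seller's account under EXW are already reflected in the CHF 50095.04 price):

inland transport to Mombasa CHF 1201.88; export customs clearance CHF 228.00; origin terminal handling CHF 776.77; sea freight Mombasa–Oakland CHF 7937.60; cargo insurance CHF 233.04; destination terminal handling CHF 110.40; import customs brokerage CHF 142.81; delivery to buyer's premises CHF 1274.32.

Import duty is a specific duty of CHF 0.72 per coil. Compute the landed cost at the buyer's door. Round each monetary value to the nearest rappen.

Total landed cost: CHF 62212.98

EXW: the seller makes goods available at their premises; the buyer bears all onward costs.
CIF value = EXW price + inland to port + export clearance + origin terminal + freight + insurance = 50095.04 + 1201.88 + 228.00 + 776.77 + 7937.60 + 233.04 = 60472.33
Import duty = 296 × 0.72 = 213.12
Buyer bears: inland to port 1201.88 + export clearance 228.00 + origin terminal 776.77 + freight 7937.60 + insurance 233.04 + destination terminal 110.40 + brokerage 142.81 + delivery 1274.32 + duty 213.12 = 12117.94
Landed cost = invoice 50095.04 + 12117.94 = 62212.98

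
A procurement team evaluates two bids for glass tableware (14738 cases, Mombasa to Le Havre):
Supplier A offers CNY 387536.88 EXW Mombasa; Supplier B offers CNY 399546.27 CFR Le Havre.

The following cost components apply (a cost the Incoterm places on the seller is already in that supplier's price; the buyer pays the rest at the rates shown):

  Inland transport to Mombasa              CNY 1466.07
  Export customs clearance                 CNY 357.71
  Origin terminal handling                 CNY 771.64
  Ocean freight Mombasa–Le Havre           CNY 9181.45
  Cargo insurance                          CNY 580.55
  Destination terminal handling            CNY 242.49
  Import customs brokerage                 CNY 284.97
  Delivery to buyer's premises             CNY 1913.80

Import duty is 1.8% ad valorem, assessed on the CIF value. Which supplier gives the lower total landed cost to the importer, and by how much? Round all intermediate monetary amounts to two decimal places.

Supplier A is cheaper by CNY 236.70

Supplier A (EXW):
CIF value = EXW price + inland to port + export clearance + origin terminal + freight + insurance = 387536.88 + 1466.07 + 357.71 + 771.64 + 9181.45 + 580.55 = 399894.30
Import duty = 399894.30 × 1.8% = 7198.10
Buyer bears (A): 1466.07 + 357.71 + 771.64 + 9181.45 + 580.55 + 242.49 + 284.97 + 1913.80 = 14798.68
Landed cost (A) = invoice 387536.88 + 14798.68 + duty 7198.10 = 409533.66
Supplier B (CFR):
CIF value = CFR price + insurance = 399546.27 + 580.55 = 400126.82
Import duty = 400126.82 × 1.8% = 7202.28
Buyer bears (B): 580.55 + 242.49 + 284.97 + 1913.80 = 3021.81
Landed cost (B) = invoice 399546.27 + 3021.81 + duty 7202.28 = 409770.36
Difference = |409533.66 − 409770.36| = 236.70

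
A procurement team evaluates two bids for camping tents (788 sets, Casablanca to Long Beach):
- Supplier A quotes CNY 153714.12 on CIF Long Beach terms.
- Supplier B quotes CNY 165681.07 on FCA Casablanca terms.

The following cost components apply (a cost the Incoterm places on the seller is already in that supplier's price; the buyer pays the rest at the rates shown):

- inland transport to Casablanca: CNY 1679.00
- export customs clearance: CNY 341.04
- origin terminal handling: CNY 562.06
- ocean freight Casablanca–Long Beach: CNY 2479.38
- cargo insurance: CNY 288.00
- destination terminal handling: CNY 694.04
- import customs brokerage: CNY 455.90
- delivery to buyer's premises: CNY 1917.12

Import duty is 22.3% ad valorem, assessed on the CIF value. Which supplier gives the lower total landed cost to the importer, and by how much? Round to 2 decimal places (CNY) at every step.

Supplier A is cheaper by CNY 18707.48

Supplier A (CIF):
The CIF price already equals the CIF value: 153714.12
Import duty = 153714.12 × 22.3% = 34278.25
Buyer bears (A): 694.04 + 455.90 + 1917.12 = 3067.06
Landed cost (A) = invoice 153714.12 + 3067.06 + duty 34278.25 = 191059.43
Supplier B (FCA):
CIF value = FCA price + origin terminal + freight + insurance = 165681.07 + 562.06 + 2479.38 + 288.00 = 169010.51
Import duty = 169010.51 × 22.3% = 37689.34
Buyer bears (B): 562.06 + 2479.38 + 288.00 + 694.04 + 455.90 + 1917.12 = 6396.50
Landed cost (B) = invoice 165681.07 + 6396.50 + duty 37689.34 = 209766.91
Difference = |191059.43 − 209766.91| = 18707.48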